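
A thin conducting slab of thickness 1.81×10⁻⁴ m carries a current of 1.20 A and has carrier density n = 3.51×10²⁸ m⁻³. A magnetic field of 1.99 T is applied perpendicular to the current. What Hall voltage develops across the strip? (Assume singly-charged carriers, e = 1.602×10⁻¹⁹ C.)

V_H ≈ 2.35×10⁻⁶ V

V_H = IB/(n e t).
V_H = (1.20)(1.99)/((3.51×10²⁸)(1.602×10⁻¹⁹)(1.81×10⁻⁴)) ≈ 2.35×10⁻⁶ V.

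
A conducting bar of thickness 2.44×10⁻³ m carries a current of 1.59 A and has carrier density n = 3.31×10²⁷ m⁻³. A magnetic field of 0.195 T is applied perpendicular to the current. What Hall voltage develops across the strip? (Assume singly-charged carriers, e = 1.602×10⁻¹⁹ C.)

V_H ≈ 2.40×10⁻⁷ V

V_H = IB/(n e t).
V_H = (1.59)(0.195)/((3.31×10²⁷)(1.602×10⁻¹⁹)(2.44×10⁻³)) ≈ 2.40×10⁻⁷ V.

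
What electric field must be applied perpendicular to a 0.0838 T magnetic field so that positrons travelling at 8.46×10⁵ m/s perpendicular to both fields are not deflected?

E = 7.09×10⁴ V/m

For straight-line motion qE = qvB, so E = vB.
E = 8.46×10⁵ × 0.0838 = 7.09×10⁴ V/m.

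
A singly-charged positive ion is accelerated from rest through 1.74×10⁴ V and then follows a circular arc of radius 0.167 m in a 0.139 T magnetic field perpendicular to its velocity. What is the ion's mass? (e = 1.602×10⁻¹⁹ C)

Combine |q|V = ½mv² and r = mv/(|q|B): eliminate v to get m = qB²r²/(2V).
m = (1.602×10⁻¹⁹)(0.139)²(0.167)²/(2·1.74×10⁴) ≈ 2.48×10⁻²⁷ kg.

m ≈ 2.48×10⁻²⁷ kg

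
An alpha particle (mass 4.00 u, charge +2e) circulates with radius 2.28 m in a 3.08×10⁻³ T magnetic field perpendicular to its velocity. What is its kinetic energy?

KE ≈ 2380 eV

v = |q|Br/m, then KE = ½mv² = (qBr)²/(2m).
v = (3.204×10⁻¹⁹)(3.08×10⁻³)(2.28)/6.644×10⁻²⁷ ≈ 3.386×10⁵ m/s.
KE = ½(6.644×10⁻²⁷)(3.386×10⁵)² ≈ 3.81×10⁻¹⁶ J = 2380 eV.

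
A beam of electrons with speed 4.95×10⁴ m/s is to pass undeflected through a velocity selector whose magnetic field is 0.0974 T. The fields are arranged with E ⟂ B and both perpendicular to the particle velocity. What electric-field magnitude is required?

E = 4820 V/m

For straight-line motion qE = qvB, so E = vB.
E = 4.95×10⁴ × 0.0974 = 4820 V/m.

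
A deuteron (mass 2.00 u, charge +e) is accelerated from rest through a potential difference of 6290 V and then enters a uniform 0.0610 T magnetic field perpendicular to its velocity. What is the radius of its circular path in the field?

Acceleration: |q|V = ½mv² ⇒ v = √(2|q|V/m) = √(2·1.602×10⁻¹⁹·6290/3.322×10⁻²⁷) ≈ 7.789×10⁵ m/s.
In the field: r = mv/(|q|B) = (3.322×10⁻²⁷)(7.789×10⁵)/((1.602×10⁻¹⁹)(0.0610)) ≈ 0.265 m.

r ≈ 0.265 m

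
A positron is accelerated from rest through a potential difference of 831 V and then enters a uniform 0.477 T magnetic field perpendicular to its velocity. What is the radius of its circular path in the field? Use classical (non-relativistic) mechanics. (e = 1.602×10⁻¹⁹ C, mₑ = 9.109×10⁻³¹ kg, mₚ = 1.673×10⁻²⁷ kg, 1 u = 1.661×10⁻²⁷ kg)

Acceleration: |q|V = ½mv² ⇒ v = √(2|q|V/m) = √(2·1.602×10⁻¹⁹·831/9.109×10⁻³¹) ≈ 1.710×10⁷ m/s.
In the field: r = mv/(|q|B) = (9.109×10⁻³¹)(1.710×10⁷)/((1.602×10⁻¹⁹)(0.477)) ≈ 2.04×10⁻⁴ m.

r ≈ 2.04×10⁻⁴ m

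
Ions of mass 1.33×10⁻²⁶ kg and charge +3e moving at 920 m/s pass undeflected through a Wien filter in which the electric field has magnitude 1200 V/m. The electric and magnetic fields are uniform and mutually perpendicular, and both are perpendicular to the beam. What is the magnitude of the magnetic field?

B = 1.3 T

Balance of forces in the selector: qE = qvB ⇒ B = E/v.
B = 1200/920 = 1.3 T.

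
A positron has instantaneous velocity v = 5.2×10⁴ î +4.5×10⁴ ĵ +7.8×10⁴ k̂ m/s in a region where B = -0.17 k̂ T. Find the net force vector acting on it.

v×B = (-7650, 8840, 0) N/C.
F = q v×B = (1.602×10⁻¹⁹ C)·(-7650, 8840, 0) = (-1.23×10⁻¹⁵, 1.42×10⁻¹⁵, 0) N.

F ≈ (-1.23×10⁻¹⁵, 1.42×10⁻¹⁵, 0) N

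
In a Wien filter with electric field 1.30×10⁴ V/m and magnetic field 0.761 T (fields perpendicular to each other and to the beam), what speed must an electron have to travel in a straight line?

v = 1.71×10⁴ m/s

Zero net Lorentz force requires |qE| = |q v×B|, i.e. E = vB.
v = E/B = 1.30×10⁴/0.761 = 1.71×10⁴ m/s.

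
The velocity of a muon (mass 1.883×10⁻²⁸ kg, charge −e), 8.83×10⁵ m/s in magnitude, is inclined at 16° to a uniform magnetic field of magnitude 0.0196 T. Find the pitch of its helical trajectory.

v∥ = v cosθ = 8.83×10⁵·cos16° ≈ 8.488×10⁵ m/s.
T = 2πm/(|q|B) = 2π(1.883×10⁻²⁸)/((1.602×10⁻¹⁹)(0.0196)) ≈ 3.768×10⁻⁷ s.
pitch = v∥ T = (8.488×10⁵)(3.768×10⁻⁷) ≈ 0.320 m.

p ≈ 0.320 m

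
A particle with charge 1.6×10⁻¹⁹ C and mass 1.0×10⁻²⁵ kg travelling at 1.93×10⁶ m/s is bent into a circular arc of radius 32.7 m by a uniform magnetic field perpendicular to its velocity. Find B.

B ≈ 0.0369 T

From |q|vB = mv²/r, B = mv/(|q|r).
B = (1.0×10⁻²⁵)(1.93×10⁶)/((1.6×10⁻¹⁹)(32.7)) ≈ 0.0369 T.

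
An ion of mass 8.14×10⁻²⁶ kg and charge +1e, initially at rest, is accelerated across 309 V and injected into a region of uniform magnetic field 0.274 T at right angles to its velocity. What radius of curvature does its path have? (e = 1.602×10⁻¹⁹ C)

r ≈ 0.0647 m

Acceleration: |q|V = ½mv² ⇒ v = √(2|q|V/m) = √(2·1.602×10⁻¹⁹·309/8.14×10⁻²⁶) ≈ 3.487×10⁴ m/s.
In the field: r = mv/(|q|B) = (8.14×10⁻²⁶)(3.487×10⁴)/((1.602×10⁻¹⁹)(0.274)) ≈ 0.0647 m.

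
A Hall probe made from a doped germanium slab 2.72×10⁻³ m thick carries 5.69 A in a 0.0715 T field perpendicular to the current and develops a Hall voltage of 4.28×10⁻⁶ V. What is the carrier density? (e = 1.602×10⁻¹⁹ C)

From V_H = IB/(n e t), n = IB/(V_H e t).
n = (5.69)(0.0715)/((4.28×10⁻⁶)(1.602×10⁻¹⁹)(2.72×10⁻³)) ≈ 2.18×10²⁶ m⁻³.

n ≈ 2.18×10²⁶ m⁻³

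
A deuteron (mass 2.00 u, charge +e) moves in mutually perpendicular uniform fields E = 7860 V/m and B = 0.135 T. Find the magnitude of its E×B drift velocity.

The E×B drift speed is v_d = E/B.
v_d = 7860/0.135 = 5.82×10⁴ m/s.

v_d ≈ 5.82×10⁴ m/s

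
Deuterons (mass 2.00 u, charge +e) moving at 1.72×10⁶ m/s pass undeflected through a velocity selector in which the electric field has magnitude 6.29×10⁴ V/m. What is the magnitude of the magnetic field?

Balance of forces in the selector: qE = qvB ⇒ B = E/v.
B = 6.29×10⁴/1.72×10⁶ = 0.0366 T.

B = 0.0366 T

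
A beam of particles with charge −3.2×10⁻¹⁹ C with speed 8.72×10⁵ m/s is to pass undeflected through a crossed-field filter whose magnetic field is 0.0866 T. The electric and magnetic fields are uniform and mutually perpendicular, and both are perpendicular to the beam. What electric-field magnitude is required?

E = 7.55×10⁴ V/m

For straight-line motion qE = qvB, so E = vB.
E = 8.72×10⁵ × 0.0866 = 7.55×10⁴ V/m.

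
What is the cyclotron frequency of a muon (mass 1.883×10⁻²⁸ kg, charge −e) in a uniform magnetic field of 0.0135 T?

f ≈ 1.83×10⁶ Hz

f = |q|B/(2πm).
f = (1.602×10⁻¹⁹)(0.0135)/(2π·1.883×10⁻²⁸) ≈ 1.83×10⁶ Hz.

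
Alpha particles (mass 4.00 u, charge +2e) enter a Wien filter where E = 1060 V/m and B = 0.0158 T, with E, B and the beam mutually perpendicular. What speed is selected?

v = 6.71×10⁴ m/s

Zero net Lorentz force requires |qE| = |q v×B|, i.e. E = vB.
v = E/B = 1060/0.0158 = 6.71×10⁴ m/s.
The result is independent of the particle's charge and mass.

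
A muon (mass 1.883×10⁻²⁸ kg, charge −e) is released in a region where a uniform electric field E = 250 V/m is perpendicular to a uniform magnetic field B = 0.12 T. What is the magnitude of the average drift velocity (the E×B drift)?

The E×B drift speed is v_d = E/B.
v_d = 250/0.12 = 2100 m/s.

v_d ≈ 2100 m/s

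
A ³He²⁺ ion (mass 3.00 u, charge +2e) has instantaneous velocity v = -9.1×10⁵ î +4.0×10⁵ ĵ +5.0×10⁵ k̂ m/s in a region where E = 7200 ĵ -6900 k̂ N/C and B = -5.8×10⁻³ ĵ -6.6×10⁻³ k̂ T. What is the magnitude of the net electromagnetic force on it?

|F| ≈ 6.51×10⁻¹⁶ N

v×B = (260, -6010, 5280) N/C.
E + v×B = (260, 1190, -1620) N/C.
F = q(E + v×B) = (3.204×10⁻¹⁹ C)·(260, 1190, -1620) = (8.33×10⁻¹⁷, 3.83×10⁻¹⁶, -5.20×10⁻¹⁶) N.
|F| = 6.51×10⁻¹⁶ N.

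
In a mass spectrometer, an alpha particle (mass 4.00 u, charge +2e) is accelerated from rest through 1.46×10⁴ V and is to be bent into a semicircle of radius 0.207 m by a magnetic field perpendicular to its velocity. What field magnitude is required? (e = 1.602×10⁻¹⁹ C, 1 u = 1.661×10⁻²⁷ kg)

B ≈ 0.119 T

v = √(2|q|V/m) = √(2·3.204×10⁻¹⁹·1.46×10⁴/6.644×10⁻²⁷) ≈ 1.187×10⁶ m/s.
B = mv/(|q|r) = (6.644×10⁻²⁷)(1.187×10⁶)/((3.204×10⁻¹⁹)(0.207)) ≈ 0.119 T.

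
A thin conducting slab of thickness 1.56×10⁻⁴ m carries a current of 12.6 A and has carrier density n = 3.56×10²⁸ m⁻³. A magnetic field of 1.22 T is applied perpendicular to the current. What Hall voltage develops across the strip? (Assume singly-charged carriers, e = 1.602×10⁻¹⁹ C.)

V_H ≈ 1.73×10⁻⁵ V

V_H = IB/(n e t).
V_H = (12.6)(1.22)/((3.56×10²⁸)(1.602×10⁻¹⁹)(1.56×10⁻⁴)) ≈ 1.73×10⁻⁵ V.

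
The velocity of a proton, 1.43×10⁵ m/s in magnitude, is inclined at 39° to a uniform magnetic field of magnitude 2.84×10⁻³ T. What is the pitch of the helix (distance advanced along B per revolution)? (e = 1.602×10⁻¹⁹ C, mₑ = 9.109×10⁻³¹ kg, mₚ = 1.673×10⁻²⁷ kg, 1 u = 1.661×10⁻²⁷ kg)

p ≈ 2.57 m

v∥ = v cosθ = 1.43×10⁵·cos39° ≈ 1.111×10⁵ m/s.
T = 2πm/(|q|B) = 2π(1.673×10⁻²⁷)/((1.602×10⁻¹⁹)(2.84×10⁻³)) ≈ 2.310×10⁻⁵ s.
pitch = v∥ T = (1.111×10⁵)(2.310×10⁻⁵) ≈ 2.57 m.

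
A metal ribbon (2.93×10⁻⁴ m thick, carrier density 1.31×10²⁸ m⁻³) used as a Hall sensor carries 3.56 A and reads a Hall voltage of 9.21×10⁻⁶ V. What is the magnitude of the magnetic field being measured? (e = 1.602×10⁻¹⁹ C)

From V_H = IB/(n e t), B = V_H n e t / I.
B = (9.21×10⁻⁶)(1.31×10²⁸)(1.602×10⁻¹⁹)(2.93×10⁻⁴)/3.56 ≈ 1.59 T.

B ≈ 1.59 T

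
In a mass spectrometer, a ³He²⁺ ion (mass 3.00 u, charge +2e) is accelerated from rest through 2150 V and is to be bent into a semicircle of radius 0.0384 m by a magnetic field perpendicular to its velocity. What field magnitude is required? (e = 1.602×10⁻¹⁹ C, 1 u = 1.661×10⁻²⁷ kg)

v = √(2|q|V/m) = √(2·3.204×10⁻¹⁹·2150/4.983×10⁻²⁷) ≈ 5.258×10⁵ m/s.
B = mv/(|q|r) = (4.983×10⁻²⁷)(5.258×10⁵)/((3.204×10⁻¹⁹)(0.0384)) ≈ 0.213 T.

B ≈ 0.213 T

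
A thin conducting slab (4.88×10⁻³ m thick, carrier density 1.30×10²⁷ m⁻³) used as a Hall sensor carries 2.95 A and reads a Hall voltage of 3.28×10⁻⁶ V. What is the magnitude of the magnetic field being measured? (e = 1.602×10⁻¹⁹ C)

B ≈ 1.13 T

From V_H = IB/(n e t), B = V_H n e t / I.
B = (3.28×10⁻⁶)(1.30×10²⁷)(1.602×10⁻¹⁹)(4.88×10⁻³)/2.95 ≈ 1.13 T.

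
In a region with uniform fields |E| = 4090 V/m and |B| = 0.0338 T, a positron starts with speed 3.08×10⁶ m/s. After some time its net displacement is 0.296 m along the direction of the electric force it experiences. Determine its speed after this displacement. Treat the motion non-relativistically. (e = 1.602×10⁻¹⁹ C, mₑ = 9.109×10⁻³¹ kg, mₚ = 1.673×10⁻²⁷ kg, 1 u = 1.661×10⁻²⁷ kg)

B does no work; ΔKE = |q|E d.
½mv_f² = ½mv₀² + |q|Ed = ½(9.109×10⁻³¹)(3.08×10⁶)² + (1.602×10⁻¹⁹)(4090)(0.296) ≈ 4.321×10⁻¹⁸ J + 1.939×10⁻¹⁶ J ≈ 1.983×10⁻¹⁶ J.
v_f = √(2·1.983×10⁻¹⁶/9.109×10⁻³¹) ≈ 2.09×10⁷ m/s.

v_f ≈ 2.09×10⁷ m/s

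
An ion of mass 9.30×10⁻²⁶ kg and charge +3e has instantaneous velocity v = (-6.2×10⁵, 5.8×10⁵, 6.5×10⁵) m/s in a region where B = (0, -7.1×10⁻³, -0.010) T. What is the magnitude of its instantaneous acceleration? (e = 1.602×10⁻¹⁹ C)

|a| ≈ 3.98×10¹⁰ m/s²

v×B = (-1180, -6200, 4400) N/C.
F = q v×B = (4.806×10⁻¹⁹ C)·(-1180, -6200, 4400) = (-5.70×10⁻¹⁶, -2.98×10⁻¹⁵, 2.12×10⁻¹⁵) N.
|a| = |F|/m = 3.698×10⁻¹⁵/9.30×10⁻²⁶ ≈ 3.98×10¹⁰ m/s².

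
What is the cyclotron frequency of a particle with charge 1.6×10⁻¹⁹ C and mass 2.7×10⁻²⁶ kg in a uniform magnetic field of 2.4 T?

f ≈ 2.3×10⁶ Hz

f = |q|B/(2πm).
f = (1.6×10⁻¹⁹)(2.4)/(2π·2.7×10⁻²⁶) ≈ 2.3×10⁶ Hz.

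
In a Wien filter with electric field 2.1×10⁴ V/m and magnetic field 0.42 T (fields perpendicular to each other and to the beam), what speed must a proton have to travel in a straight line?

v = 5.0×10⁴ m/s

For undeflected motion the electric and magnetic forces balance: qE = qvB.
v = E/B = 2.1×10⁴/0.42 = 5.0×10⁴ m/s.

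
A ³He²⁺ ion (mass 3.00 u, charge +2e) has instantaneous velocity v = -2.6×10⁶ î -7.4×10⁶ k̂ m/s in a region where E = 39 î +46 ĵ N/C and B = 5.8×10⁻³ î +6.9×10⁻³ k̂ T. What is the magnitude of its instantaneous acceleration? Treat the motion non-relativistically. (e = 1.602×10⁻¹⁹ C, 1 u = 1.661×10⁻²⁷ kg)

|a| ≈ 1.60×10¹² m/s²

v×B = (0, -2.50×10⁴, 0) N/C.
E + v×B = (39.0, -2.49×10⁴, 0) N/C.
F = q(E + v×B) = (3.204×10⁻¹⁹ C)·(39.0, -2.49×10⁴, 0) = (1.25×10⁻¹⁷, -7.99×10⁻¹⁵, 0) N.
|a| = |F|/m = 7.989×10⁻¹⁵/4.983×10⁻²⁷ ≈ 1.60×10¹² m/s².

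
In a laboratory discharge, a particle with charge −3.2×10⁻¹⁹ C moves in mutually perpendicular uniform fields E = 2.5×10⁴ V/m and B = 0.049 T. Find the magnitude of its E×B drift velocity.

v_d ≈ 5.1×10⁵ m/s

In crossed fields the guiding centre drifts at v_d = |E×B|/B² = E/B, independent of charge and mass.
v_d = 2.5×10⁴/0.049 = 5.1×10⁵ m/s.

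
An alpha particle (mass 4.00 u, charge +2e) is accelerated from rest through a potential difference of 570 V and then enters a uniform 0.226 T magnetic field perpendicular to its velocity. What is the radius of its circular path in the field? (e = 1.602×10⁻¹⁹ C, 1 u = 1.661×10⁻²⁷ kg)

Acceleration: |q|V = ½mv² ⇒ v = √(2|q|V/m) = √(2·3.204×10⁻¹⁹·570/6.644×10⁻²⁷) ≈ 2.345×10⁵ m/s.
In the field: r = mv/(|q|B) = (6.644×10⁻²⁷)(2.345×10⁵)/((3.204×10⁻¹⁹)(0.226)) ≈ 0.0215 m.

r ≈ 0.0215 m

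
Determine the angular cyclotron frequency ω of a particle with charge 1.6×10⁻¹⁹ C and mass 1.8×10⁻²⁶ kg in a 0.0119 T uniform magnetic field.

ω ≈ 1.06×10⁵ rad/s

ω = |q|B/m.
ω = (1.6×10⁻¹⁹)(0.0119)/1.8×10⁻²⁶ ≈ 1.06×10⁵ rad/s.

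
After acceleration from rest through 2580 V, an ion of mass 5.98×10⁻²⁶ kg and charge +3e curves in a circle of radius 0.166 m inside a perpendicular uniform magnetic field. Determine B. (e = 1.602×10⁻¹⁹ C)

B ≈ 0.153 T

v = √(2|q|V/m) = √(2·4.806×10⁻¹⁹·2580/5.98×10⁻²⁶) ≈ 2.036×10⁵ m/s.
B = mv/(|q|r) = (5.98×10⁻²⁶)(2.036×10⁵)/((4.806×10⁻¹⁹)(0.166)) ≈ 0.153 T.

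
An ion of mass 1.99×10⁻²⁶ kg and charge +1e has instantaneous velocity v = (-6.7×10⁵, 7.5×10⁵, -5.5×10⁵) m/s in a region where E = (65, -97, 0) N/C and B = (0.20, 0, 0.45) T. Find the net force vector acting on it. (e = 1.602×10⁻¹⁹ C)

F ≈ (5.41×10⁻¹⁴, 3.07×10⁻¹⁴, -2.40×10⁻¹⁴) N

v×B = (3.38×10⁵, 1.92×10⁵, -1.50×10⁵) N/C.
E + v×B = (3.38×10⁵, 1.91×10⁵, -1.50×10⁵) N/C.
F = q(E + v×B) = (1.602×10⁻¹⁹ C)·(3.38×10⁵, 1.91×10⁵, -1.50×10⁵) = (5.41×10⁻¹⁴, 3.07×10⁻¹⁴, -2.40×10⁻¹⁴) N.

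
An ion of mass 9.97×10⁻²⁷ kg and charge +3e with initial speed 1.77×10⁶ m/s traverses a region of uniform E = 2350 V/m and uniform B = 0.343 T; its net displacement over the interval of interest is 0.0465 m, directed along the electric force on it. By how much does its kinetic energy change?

The magnetic force is always ⟂ v and does no work; only the electric force changes KE.
ΔKE = F_E · d = |q|E d = (4.806×10⁻¹⁹)(2350)(0.0465) ≈ 5.25×10⁻¹⁷ J.

ΔKE ≈ 5.25×10⁻¹⁷ J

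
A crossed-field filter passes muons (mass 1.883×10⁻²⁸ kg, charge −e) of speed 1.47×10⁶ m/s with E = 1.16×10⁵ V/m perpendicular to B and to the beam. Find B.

Balance of forces in the selector: qE = qvB ⇒ B = E/v.
B = 1.16×10⁵/1.47×10⁶ = 0.0789 T.

B = 0.0789 T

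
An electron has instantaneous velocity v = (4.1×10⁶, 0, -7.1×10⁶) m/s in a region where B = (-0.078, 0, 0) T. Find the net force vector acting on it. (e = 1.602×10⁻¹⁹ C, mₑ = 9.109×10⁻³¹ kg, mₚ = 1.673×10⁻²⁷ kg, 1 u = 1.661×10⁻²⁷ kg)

v×B = (0, 5.54×10⁵, 0) N/C.
F = q v×B = (−1.602×10⁻¹⁹ C)·(0, 5.54×10⁵, 0) = (0, -8.87×10⁻¹⁴, 0) N.

F ≈ (0, -8.87×10⁻¹⁴, 0) N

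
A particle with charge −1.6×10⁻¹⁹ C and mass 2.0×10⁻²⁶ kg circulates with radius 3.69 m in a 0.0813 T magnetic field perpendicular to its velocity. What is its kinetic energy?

KE ≈ 3.60×10⁵ eV

v = |q|Br/m, then KE = ½mv² = (qBr)²/(2m).
v = (1.6×10⁻¹⁹)(0.0813)(3.69)/2.0×10⁻²⁶ ≈ 2.400×10⁶ m/s.
KE = ½(2.0×10⁻²⁶)(2.400×10⁶)² ≈ 5.76×10⁻¹⁴ J = 3.60×10⁵ eV.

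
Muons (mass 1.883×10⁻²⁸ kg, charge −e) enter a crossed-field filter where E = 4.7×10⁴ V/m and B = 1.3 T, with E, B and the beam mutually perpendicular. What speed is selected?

For undeflected motion the electric and magnetic forces balance: qE = qvB.
v = E/B = 4.7×10⁴/1.3 = 3.6×10⁴ m/s.
The result is independent of the particle's charge and mass.

v = 3.6×10⁴ m/s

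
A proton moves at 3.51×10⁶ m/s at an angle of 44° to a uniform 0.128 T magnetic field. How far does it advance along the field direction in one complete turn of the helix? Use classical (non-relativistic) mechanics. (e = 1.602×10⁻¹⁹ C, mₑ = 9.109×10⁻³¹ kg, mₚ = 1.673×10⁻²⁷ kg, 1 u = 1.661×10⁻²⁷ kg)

v∥ = v cosθ = 3.51×10⁶·cos44° ≈ 2.525×10⁶ m/s.
T = 2πm/(|q|B) = 2π(1.673×10⁻²⁷)/((1.602×10⁻¹⁹)(0.128)) ≈ 5.126×10⁻⁷ s.
pitch = v∥ T = (2.525×10⁶)(5.126×10⁻⁷) ≈ 1.29 m.

p ≈ 1.29 m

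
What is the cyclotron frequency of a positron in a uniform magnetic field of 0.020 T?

f = |q|B/(2πm).
f = (1.602×10⁻¹⁹)(0.020)/(2π·9.109×10⁻³¹) ≈ 5.6×10⁸ Hz.

f ≈ 5.6×10⁸ Hz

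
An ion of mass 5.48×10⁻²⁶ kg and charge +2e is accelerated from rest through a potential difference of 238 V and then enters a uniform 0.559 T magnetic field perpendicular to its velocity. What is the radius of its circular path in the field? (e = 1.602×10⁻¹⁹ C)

Acceleration: |q|V = ½mv² ⇒ v = √(2|q|V/m) = √(2·3.204×10⁻¹⁹·238/5.48×10⁻²⁶) ≈ 5.275×10⁴ m/s.
In the field: r = mv/(|q|B) = (5.48×10⁻²⁶)(5.275×10⁴)/((3.204×10⁻¹⁹)(0.559)) ≈ 0.0161 m.

r ≈ 0.0161 m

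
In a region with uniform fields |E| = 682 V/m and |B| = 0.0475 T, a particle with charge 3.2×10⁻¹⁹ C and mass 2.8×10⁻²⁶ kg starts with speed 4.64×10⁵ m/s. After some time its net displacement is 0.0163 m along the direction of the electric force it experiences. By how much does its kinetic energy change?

ΔKE ≈ 3.56×10⁻¹⁸ J

The magnetic force is always ⟂ v and does no work; only the electric force changes KE.
ΔKE = F_E · d = |q|E d = (3.2×10⁻¹⁹)(682)(0.0163) ≈ 3.56×10⁻¹⁸ J.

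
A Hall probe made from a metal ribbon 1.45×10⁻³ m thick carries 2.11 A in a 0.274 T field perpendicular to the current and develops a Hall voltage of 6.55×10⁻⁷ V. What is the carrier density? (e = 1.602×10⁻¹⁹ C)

n ≈ 3.80×10²⁷ m⁻³

From V_H = IB/(n e t), n = IB/(V_H e t).
n = (2.11)(0.274)/((6.55×10⁻⁷)(1.602×10⁻¹⁹)(1.45×10⁻³)) ≈ 3.80×10²⁷ m⁻³.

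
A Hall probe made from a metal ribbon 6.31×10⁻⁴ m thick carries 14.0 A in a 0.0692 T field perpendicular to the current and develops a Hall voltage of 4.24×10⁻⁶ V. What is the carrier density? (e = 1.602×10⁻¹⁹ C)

n ≈ 2.26×10²⁷ m⁻³

From V_H = IB/(n e t), n = IB/(V_H e t).
n = (14.0)(0.0692)/((4.24×10⁻⁶)(1.602×10⁻¹⁹)(6.31×10⁻⁴)) ≈ 2.26×10²⁷ m⁻³.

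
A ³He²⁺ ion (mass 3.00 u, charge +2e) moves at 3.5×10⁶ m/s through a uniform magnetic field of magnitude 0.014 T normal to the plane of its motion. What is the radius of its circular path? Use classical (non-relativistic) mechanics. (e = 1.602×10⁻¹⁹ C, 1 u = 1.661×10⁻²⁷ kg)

The magnetic force provides the centripetal force: |q|vB = mv²/r.
r = mv/(|q|B) = (4.983×10⁻²⁷)(3.5×10⁶)/((3.204×10⁻¹⁹)(0.014)) ≈ 3.9 m.

r ≈ 3.9 m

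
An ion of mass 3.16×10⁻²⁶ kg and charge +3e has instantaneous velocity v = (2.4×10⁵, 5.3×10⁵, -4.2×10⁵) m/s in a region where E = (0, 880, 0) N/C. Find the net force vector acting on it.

F ≈ (0, 4.23×10⁻¹⁶, 0) N

Only an electric field acts, so F = qE = (4.806×10⁻¹⁹ C)·(0, 880, 0) = (0, 4.23×10⁻¹⁶, 0) N.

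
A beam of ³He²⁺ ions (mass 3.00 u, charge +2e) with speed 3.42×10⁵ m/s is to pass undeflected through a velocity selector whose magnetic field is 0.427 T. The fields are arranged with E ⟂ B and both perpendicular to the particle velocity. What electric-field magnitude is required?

For straight-line motion qE = qvB, so E = vB.
E = 3.42×10⁵ × 0.427 = 1.46×10⁵ V/m.

E = 1.46×10⁵ V/m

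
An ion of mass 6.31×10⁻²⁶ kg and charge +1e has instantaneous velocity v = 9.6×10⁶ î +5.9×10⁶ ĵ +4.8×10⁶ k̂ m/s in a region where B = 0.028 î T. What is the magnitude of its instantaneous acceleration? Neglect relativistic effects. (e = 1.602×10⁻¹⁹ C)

|a| ≈ 5.41×10¹¹ m/s²

v×B = (0, 1.34×10⁵, -1.65×10⁵) N/C.
F = q v×B = (1.602×10⁻¹⁹ C)·(0, 1.34×10⁵, -1.65×10⁵) = (0, 2.15×10⁻¹⁴, -2.65×10⁻¹⁴) N.
|a| = |F|/m = 3.412×10⁻¹⁴/6.31×10⁻²⁶ ≈ 5.41×10¹¹ m/s².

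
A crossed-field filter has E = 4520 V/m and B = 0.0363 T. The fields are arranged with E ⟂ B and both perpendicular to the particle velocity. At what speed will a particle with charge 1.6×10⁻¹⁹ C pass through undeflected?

v = 1.25×10⁵ m/s

For undeflected motion the electric and magnetic forces balance: qE = qvB.
v = E/B = 4520/0.0363 = 1.25×10⁵ m/s.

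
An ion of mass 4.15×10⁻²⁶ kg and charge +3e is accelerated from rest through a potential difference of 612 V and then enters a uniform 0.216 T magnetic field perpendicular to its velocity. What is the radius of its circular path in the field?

r ≈ 0.0476 m

Acceleration: |q|V = ½mv² ⇒ v = √(2|q|V/m) = √(2·4.806×10⁻¹⁹·612/4.15×10⁻²⁶) ≈ 1.191×10⁵ m/s.
In the field: r = mv/(|q|B) = (4.15×10⁻²⁶)(1.191×10⁵)/((4.806×10⁻¹⁹)(0.216)) ≈ 0.0476 m.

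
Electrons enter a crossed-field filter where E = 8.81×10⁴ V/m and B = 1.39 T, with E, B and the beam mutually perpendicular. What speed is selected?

v = 6.34×10⁴ m/s

Straight-line motion ⇒ electric and magnetic forces cancel, so E = vB.
v = E/B = 8.81×10⁴/1.39 = 6.34×10⁴ m/s.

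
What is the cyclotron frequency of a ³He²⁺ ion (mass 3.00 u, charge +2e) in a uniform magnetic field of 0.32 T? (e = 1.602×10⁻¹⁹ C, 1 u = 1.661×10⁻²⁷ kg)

f ≈ 3.3×10⁶ Hz

f = |q|B/(2πm).
f = (3.204×10⁻¹⁹)(0.32)/(2π·4.983×10⁻²⁷) ≈ 3.3×10⁶ Hz.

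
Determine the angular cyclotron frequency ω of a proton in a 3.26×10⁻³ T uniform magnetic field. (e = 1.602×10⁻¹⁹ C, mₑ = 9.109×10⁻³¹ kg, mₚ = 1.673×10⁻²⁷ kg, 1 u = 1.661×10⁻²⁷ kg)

ω ≈ 3.12×10⁵ rad/s

ω = |q|B/m.
ω = (1.602×10⁻¹⁹)(3.26×10⁻³)/1.673×10⁻²⁷ ≈ 3.12×10⁵ rad/s.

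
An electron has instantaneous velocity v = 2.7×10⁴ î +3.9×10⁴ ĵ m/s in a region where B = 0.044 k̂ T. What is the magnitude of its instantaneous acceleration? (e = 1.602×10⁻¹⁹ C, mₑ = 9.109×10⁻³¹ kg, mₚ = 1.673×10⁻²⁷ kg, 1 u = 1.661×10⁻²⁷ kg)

v×B = (1720, -1190, 0) N/C.
F = q v×B = (−1.602×10⁻¹⁹ C)·(1720, -1190, 0) = (-2.75×10⁻¹⁶, 1.90×10⁻¹⁶, 0) N.
|a| = |F|/m = 3.344×10⁻¹⁶/9.109×10⁻³¹ ≈ 3.67×10¹⁴ m/s².

|a| ≈ 3.67×10¹⁴ m/s²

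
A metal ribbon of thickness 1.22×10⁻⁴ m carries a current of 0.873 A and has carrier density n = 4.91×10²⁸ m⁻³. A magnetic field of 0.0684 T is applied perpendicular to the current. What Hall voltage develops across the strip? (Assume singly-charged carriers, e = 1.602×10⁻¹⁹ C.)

V_H ≈ 6.22×10⁻⁸ V

V_H = IB/(n e t).
V_H = (0.873)(0.0684)/((4.91×10²⁸)(1.602×10⁻¹⁹)(1.22×10⁻⁴)) ≈ 6.22×10⁻⁸ V.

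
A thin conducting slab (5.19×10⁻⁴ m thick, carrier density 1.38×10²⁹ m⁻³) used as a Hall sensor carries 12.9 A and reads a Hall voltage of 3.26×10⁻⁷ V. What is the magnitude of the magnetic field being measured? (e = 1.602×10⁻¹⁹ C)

From V_H = IB/(n e t), B = V_H n e t / I.
B = (3.26×10⁻⁷)(1.38×10²⁹)(1.602×10⁻¹⁹)(5.19×10⁻⁴)/12.9 ≈ 0.290 T.

B ≈ 0.290 T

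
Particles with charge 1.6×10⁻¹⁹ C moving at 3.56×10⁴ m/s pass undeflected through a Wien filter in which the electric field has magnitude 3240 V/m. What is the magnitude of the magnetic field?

Balance of forces in the selector: qE = qvB ⇒ B = E/v.
B = 3240/3.56×10⁴ = 0.0910 T.

B = 0.0910 T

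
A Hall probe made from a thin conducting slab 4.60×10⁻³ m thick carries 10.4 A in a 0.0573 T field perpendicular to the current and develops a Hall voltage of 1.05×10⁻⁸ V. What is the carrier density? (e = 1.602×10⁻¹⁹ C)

n ≈ 7.70×10²⁸ m⁻³

From V_H = IB/(n e t), n = IB/(V_H e t).
n = (10.4)(0.0573)/((1.05×10⁻⁸)(1.602×10⁻¹⁹)(4.60×10⁻³)) ≈ 7.70×10²⁸ m⁻³.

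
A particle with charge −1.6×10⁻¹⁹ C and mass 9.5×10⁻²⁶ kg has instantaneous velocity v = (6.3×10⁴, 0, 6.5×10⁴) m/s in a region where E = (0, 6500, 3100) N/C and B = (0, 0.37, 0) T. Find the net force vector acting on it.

v×B = (-2.40×10⁴, 0, 2.33×10⁴) N/C.
E + v×B = (-2.40×10⁴, 6500, 2.64×10⁴) N/C.
F = q(E + v×B) = (−1.6×10⁻¹⁹ C)·(-2.40×10⁴, 6500, 2.64×10⁴) = (3.85×10⁻¹⁵, -1.04×10⁻¹⁵, -4.23×10⁻¹⁵) N.

F ≈ (3.85×10⁻¹⁵, -1.04×10⁻¹⁵, -4.23×10⁻¹⁵) N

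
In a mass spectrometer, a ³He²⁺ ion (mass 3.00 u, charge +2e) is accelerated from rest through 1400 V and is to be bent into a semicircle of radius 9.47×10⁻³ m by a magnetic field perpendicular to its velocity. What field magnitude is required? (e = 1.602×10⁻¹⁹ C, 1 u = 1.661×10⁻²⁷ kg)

B ≈ 0.697 T

v = √(2|q|V/m) = √(2·3.204×10⁻¹⁹·1400/4.983×10⁻²⁷) ≈ 4.243×10⁵ m/s.
B = mv/(|q|r) = (4.983×10⁻²⁷)(4.243×10⁵)/((3.204×10⁻¹⁹)(9.47×10⁻³)) ≈ 0.697 T.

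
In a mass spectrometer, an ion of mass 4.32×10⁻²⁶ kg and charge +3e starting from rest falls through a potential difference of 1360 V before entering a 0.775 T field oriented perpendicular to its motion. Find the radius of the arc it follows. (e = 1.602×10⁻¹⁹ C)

Acceleration: |q|V = ½mv² ⇒ v = √(2|q|V/m) = √(2·4.806×10⁻¹⁹·1360/4.32×10⁻²⁶) ≈ 1.740×10⁵ m/s.
In the field: r = mv/(|q|B) = (4.32×10⁻²⁶)(1.740×10⁵)/((4.806×10⁻¹⁹)(0.775)) ≈ 0.0202 m.

r ≈ 0.0202 m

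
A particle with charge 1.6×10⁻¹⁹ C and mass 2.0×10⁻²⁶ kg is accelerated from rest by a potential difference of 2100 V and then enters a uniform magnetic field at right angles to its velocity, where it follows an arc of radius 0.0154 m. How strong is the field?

B ≈ 1.49 T

v = √(2|q|V/m) = √(2·1.6×10⁻¹⁹·2100/2.0×10⁻²⁶) ≈ 1.833×10⁵ m/s.
B = mv/(|q|r) = (2.0×10⁻²⁶)(1.833×10⁵)/((1.6×10⁻¹⁹)(0.0154)) ≈ 1.49 T.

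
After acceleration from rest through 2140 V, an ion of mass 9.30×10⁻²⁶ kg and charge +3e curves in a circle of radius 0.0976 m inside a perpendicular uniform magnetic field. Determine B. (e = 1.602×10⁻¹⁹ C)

v = √(2|q|V/m) = √(2·4.806×10⁻¹⁹·2140/9.30×10⁻²⁶) ≈ 1.487×10⁵ m/s.
B = mv/(|q|r) = (9.30×10⁻²⁶)(1.487×10⁵)/((4.806×10⁻¹⁹)(0.0976)) ≈ 0.295 T.

B ≈ 0.295 T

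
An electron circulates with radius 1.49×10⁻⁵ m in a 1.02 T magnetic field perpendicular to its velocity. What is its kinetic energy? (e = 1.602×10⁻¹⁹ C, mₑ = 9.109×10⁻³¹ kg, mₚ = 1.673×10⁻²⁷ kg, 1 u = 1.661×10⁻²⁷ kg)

v = |q|Br/m, then KE = ½mv² = (qBr)²/(2m).
v = (1.602×10⁻¹⁹)(1.02)(1.49×10⁻⁵)/9.109×10⁻³¹ ≈ 2.673×10⁶ m/s.
KE = ½(9.109×10⁻³¹)(2.673×10⁶)² ≈ 3.25×10⁻¹⁸ J.

KE ≈ 3.25×10⁻¹⁸ J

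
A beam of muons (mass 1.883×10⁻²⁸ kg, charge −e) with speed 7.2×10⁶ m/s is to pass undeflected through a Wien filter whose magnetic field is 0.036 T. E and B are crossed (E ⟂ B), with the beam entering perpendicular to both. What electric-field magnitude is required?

E = 2.6×10⁵ V/m

For straight-line motion qE = qvB, so E = vB.
E = 7.2×10⁶ × 0.036 = 2.6×10⁵ V/m.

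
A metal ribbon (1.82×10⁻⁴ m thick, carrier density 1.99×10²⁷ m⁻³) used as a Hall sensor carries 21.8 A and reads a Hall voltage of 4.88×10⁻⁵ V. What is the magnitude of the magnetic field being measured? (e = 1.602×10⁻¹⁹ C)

From V_H = IB/(n e t), B = V_H n e t / I.
B = (4.88×10⁻⁵)(1.99×10²⁷)(1.602×10⁻¹⁹)(1.82×10⁻⁴)/21.8 ≈ 0.130 T.

B ≈ 0.130 T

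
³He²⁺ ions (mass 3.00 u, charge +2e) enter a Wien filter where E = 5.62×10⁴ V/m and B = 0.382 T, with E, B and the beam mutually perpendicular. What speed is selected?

Zero net Lorentz force requires |qE| = |q v×B|, i.e. E = vB.
v = E/B = 5.62×10⁴/0.382 = 1.47×10⁵ m/s.

v = 1.47×10⁵ m/s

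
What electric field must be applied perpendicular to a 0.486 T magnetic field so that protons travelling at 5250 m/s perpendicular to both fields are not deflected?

E = 2550 V/m

For straight-line motion qE = qvB, so E = vB.
E = 5250 × 0.486 = 2550 V/m.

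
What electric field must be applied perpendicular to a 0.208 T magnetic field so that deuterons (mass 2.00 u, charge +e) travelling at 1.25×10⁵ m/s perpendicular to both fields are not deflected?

For straight-line motion qE = qvB, so E = vB.
E = 1.25×10⁵ × 0.208 = 2.60×10⁴ V/m.

E = 2.60×10⁴ V/m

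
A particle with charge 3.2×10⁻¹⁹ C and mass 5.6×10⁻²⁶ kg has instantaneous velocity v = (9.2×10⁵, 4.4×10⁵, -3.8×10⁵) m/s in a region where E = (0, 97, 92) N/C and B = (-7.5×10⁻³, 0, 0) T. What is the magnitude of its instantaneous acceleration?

|a| ≈ 2.57×10¹⁰ m/s²

v×B = (0, 2850, 3300) N/C.
E + v×B = (0, 2950, 3390) N/C.
F = q(E + v×B) = (3.2×10⁻¹⁹ C)·(0, 2950, 3390) = (0, 9.43×10⁻¹⁶, 1.09×10⁻¹⁵) N.
|a| = |F|/m = 1.438×10⁻¹⁵/5.6×10⁻²⁶ ≈ 2.57×10¹⁰ m/s².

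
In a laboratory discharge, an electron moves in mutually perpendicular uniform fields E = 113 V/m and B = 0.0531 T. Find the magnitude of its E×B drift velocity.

The steady drift has the magnetic force balancing the electric force, so v_d = E/B.
v_d = 113/0.0531 = 2130 m/s.

v_d ≈ 2130 m/s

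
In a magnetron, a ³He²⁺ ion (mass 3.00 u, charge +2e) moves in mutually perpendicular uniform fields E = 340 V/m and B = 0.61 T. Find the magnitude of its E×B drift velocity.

v_d ≈ 560 m/s

In crossed fields the guiding centre drifts at v_d = |E×B|/B² = E/B, independent of charge and mass.
v_d = 340/0.61 = 560 m/s.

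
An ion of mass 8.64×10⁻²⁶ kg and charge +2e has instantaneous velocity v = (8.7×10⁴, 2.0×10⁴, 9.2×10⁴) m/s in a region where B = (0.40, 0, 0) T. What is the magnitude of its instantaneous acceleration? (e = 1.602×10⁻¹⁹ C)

|a| ≈ 1.40×10¹¹ m/s²

v×B = (0, 3.68×10⁴, -8000) N/C.
F = q v×B = (3.204×10⁻¹⁹ C)·(0, 3.68×10⁴, -8000) = (0, 1.18×10⁻¹⁴, -2.56×10⁻¹⁵) N.
|a| = |F|/m = 1.207×10⁻¹⁴/8.64×10⁻²⁶ ≈ 1.40×10¹¹ m/s².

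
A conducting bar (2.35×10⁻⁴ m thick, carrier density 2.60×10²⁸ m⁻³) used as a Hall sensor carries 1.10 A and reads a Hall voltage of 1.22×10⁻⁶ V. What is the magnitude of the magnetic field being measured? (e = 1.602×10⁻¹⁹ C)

From V_H = IB/(n e t), B = V_H n e t / I.
B = (1.22×10⁻⁶)(2.60×10²⁸)(1.602×10⁻¹⁹)(2.35×10⁻⁴)/1.10 ≈ 1.09 T.

B ≈ 1.09 T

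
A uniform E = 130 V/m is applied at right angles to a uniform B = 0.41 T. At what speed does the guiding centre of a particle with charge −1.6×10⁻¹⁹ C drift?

In crossed fields the guiding centre drifts at v_d = |E×B|/B² = E/B, independent of charge and mass.
v_d = 130/0.41 = 320 m/s.

v_d ≈ 320 m/s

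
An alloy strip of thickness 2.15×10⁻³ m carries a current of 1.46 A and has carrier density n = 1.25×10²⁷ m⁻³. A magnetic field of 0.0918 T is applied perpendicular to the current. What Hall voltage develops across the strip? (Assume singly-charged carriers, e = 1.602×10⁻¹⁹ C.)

V_H = IB/(n e t).
V_H = (1.46)(0.0918)/((1.25×10²⁷)(1.602×10⁻¹⁹)(2.15×10⁻³)) ≈ 3.11×10⁻⁷ V.

V_H ≈ 3.11×10⁻⁷ V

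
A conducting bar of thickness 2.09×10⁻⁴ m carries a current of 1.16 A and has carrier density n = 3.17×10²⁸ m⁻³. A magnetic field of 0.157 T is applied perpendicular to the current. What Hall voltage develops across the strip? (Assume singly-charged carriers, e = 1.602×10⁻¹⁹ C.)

V_H ≈ 1.72×10⁻⁷ V

V_H = IB/(n e t).
V_H = (1.16)(0.157)/((3.17×10²⁸)(1.602×10⁻¹⁹)(2.09×10⁻⁴)) ≈ 1.72×10⁻⁷ V.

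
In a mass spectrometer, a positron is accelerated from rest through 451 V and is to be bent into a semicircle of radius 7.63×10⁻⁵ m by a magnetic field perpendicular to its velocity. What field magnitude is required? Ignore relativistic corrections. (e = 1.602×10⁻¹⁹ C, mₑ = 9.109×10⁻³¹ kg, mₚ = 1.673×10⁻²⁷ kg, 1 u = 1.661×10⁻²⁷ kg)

B ≈ 0.939 T

v = √(2|q|V/m) = √(2·1.602×10⁻¹⁹·451/9.109×10⁻³¹) ≈ 1.260×10⁷ m/s.
B = mv/(|q|r) = (9.109×10⁻³¹)(1.260×10⁷)/((1.602×10⁻¹⁹)(7.63×10⁻⁵)) ≈ 0.939 T.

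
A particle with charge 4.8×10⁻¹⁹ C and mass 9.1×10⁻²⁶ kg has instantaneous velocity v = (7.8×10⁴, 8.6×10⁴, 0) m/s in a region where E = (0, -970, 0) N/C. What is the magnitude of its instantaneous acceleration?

Only an electric field acts, so F = qE = (4.8×10⁻¹⁹ C)·(0, -970, 0) = (0, -4.66×10⁻¹⁶, 0) N.
|a| = |F|/m = 4.656×10⁻¹⁶/9.1×10⁻²⁶ ≈ 5.12×10⁹ m/s².

|a| ≈ 5.12×10⁹ m/s²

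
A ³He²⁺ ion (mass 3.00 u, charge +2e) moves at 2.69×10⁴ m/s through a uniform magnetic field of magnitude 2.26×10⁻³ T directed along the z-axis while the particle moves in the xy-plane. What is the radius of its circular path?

r ≈ 0.185 m

The magnetic force provides the centripetal force: |q|vB = mv²/r.
r = mv/(|q|B) = (4.983×10⁻²⁷)(2.69×10⁴)/((3.204×10⁻¹⁹)(2.26×10⁻³)) ≈ 0.185 m.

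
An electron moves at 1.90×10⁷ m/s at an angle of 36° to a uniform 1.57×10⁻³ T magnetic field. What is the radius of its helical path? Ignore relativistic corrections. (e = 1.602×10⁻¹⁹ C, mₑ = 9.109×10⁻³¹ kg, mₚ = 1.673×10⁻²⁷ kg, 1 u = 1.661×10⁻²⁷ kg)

r ≈ 0.0404 m

v⊥ = v sinθ = 1.90×10⁷·sin36° ≈ 1.117×10⁷ m/s.
r = m v⊥/(|q|B) = (9.109×10⁻³¹)(1.117×10⁷)/((1.602×10⁻¹⁹)(1.57×10⁻³)) ≈ 0.0404 m.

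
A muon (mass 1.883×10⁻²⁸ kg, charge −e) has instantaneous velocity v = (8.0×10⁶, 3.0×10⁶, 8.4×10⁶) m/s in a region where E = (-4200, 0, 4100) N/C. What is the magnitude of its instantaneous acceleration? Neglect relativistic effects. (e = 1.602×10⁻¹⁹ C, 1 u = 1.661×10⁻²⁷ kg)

Only an electric field acts, so F = qE = (−1.602×10⁻¹⁹ C)·(-4200, 0, 4100) = (6.73×10⁻¹⁶, 0, -6.57×10⁻¹⁶) N.
|a| = |F|/m = 9.403×10⁻¹⁶/1.883×10⁻²⁸ ≈ 4.99×10¹² m/s².

|a| ≈ 4.99×10¹² m/s²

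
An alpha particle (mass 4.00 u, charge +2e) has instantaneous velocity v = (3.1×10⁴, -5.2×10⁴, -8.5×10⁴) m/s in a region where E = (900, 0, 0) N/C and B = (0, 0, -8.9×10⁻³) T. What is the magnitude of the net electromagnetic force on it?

|F| ≈ 4.45×10⁻¹⁶ N

v×B = (463, 276, 0) N/C.
E + v×B = (1360, 276, 0) N/C.
F = q(E + v×B) = (3.204×10⁻¹⁹ C)·(1360, 276, 0) = (4.37×10⁻¹⁶, 8.84×10⁻¹⁷, 0) N.
|F| = 4.45×10⁻¹⁶ N.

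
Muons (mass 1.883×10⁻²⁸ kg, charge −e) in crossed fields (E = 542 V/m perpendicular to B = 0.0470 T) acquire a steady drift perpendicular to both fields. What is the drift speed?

In crossed fields the guiding centre drifts at v_d = |E×B|/B² = E/B, independent of charge and mass.
v_d = 542/0.0470 = 1.15×10⁴ m/s.

v_d ≈ 1.15×10⁴ m/s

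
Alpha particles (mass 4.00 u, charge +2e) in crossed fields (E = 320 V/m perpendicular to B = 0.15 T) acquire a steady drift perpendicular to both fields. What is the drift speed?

v_d ≈ 2100 m/s

The E×B drift speed is v_d = E/B.
v_d = 320/0.15 = 2100 m/s.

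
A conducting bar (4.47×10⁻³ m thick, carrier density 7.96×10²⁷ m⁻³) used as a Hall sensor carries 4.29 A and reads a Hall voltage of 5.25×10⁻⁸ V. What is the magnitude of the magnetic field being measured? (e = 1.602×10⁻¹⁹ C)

From V_H = IB/(n e t), B = V_H n e t / I.
B = (5.25×10⁻⁸)(7.96×10²⁷)(1.602×10⁻¹⁹)(4.47×10⁻³)/4.29 ≈ 0.0698 T.

B ≈ 0.0698 T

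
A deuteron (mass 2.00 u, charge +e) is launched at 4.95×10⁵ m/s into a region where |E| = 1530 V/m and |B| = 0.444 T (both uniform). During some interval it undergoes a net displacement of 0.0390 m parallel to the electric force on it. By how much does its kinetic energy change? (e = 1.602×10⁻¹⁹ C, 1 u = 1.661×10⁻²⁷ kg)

ΔKE ≈ 9.56×10⁻¹⁸ J

The magnetic force is always ⟂ v and does no work; only the electric force changes KE.
ΔKE = F_E · d = |q|E d = (1.602×10⁻¹⁹)(1530)(0.0390) ≈ 9.56×10⁻¹⁸ J.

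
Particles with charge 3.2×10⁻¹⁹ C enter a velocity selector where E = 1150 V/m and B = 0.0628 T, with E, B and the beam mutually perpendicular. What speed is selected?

v = 1.83×10⁴ m/s

Straight-line motion ⇒ electric and magnetic forces cancel, so E = vB.
v = E/B = 1150/0.0628 = 1.83×10⁴ m/s.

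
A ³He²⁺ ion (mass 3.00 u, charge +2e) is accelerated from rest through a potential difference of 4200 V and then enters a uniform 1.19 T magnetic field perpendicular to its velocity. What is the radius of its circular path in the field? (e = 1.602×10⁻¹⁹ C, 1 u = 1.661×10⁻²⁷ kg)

Acceleration: |q|V = ½mv² ⇒ v = √(2|q|V/m) = √(2·3.204×10⁻¹⁹·4200/4.983×10⁻²⁷) ≈ 7.349×10⁵ m/s.
In the field: r = mv/(|q|B) = (4.983×10⁻²⁷)(7.349×10⁵)/((3.204×10⁻¹⁹)(1.19)) ≈ 9.60×10⁻³ m.

r ≈ 9.60×10⁻³ m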